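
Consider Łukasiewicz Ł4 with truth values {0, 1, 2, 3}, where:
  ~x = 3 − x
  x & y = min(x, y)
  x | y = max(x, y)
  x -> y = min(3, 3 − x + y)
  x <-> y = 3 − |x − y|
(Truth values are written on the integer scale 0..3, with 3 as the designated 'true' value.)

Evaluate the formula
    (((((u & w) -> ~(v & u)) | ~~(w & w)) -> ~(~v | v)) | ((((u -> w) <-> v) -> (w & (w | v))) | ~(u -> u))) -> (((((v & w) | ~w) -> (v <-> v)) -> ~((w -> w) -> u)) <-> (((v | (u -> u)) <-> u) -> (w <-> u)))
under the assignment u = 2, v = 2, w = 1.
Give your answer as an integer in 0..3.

3

u & w = 2 & 1 = 1
v & u = 2 & 2 = 2
~(v & u) = ~2 = 1
(u & w) -> ~(v & u) = 1 -> 1 = 3
w & w = 1 & 1 = 1
~(w & w) = ~1 = 2
~~(w & w) = ~2 = 1
((u & w) -> ~(v & u)) | ~~(w & w) = 3 | 1 = 3
~v = ~2 = 1
~v | v = 1 | 2 = 2
~(~v | v) = ~2 = 1
(((u & w) -> ~(v & u)) | ~~(w & w)) -> ~(~v | v) = 3 -> 1 = 1
u -> w = 2 -> 1 = 2
(u -> w) <-> v = 2 <-> 2 = 3
w | v = 1 | 2 = 2
w & (w | v) = 1 & 2 = 1
((u -> w) <-> v) -> (w & (w | v)) = 3 -> 1 = 1
u -> u = 2 -> 2 = 3
~(u -> u) = ~3 = 0
(((u -> w) <-> v) -> (w & (w | v))) | ~(u -> u) = 1 | 0 = 1
((((u & w) -> ~(v & u)) | ~~(w & w)) -> ~(~v | v)) | ((((u -> w) <-> v) -> (w & (w | v))) | ~(u -> u)) = 1 | 1 = 1
v & w = 2 & 1 = 1
~w = ~1 = 2
(v & w) | ~w = 1 | 2 = 2
v <-> v = 2 <-> 2 = 3
((v & w) | ~w) -> (v <-> v) = 2 -> 3 = 3
w -> w = 1 -> 1 = 3
(w -> w) -> u = 3 -> 2 = 2
~((w -> w) -> u) = ~2 = 1
(((v & w) | ~w) -> (v <-> v)) -> ~((w -> w) -> u) = 3 -> 1 = 1
u -> u = 2 -> 2 = 3
v | (u -> u) = 2 | 3 = 3
(v | (u -> u)) <-> u = 3 <-> 2 = 2
w <-> u = 1 <-> 2 = 2
((v | (u -> u)) <-> u) -> (w <-> u) = 2 -> 2 = 3
((((v & w) | ~w) -> (v <-> v)) -> ~((w -> w) -> u)) <-> (((v | (u -> u)) <-> u) -> (w <-> u)) = 1 <-> 3 = 1
(((((u & w) -> ~(v & u)) | ~~(w & w)) -> ~(~v | v)) | ((((u -> w) <-> v) -> (w & (w | v))) | ~(u -> u))) -> (((((v & w) | ~w) -> (v <-> v)) -> ~((w -> w) -> u)) <-> (((v | (u -> u)) <-> u) -> (w <-> u))) = 1 -> 1 = 3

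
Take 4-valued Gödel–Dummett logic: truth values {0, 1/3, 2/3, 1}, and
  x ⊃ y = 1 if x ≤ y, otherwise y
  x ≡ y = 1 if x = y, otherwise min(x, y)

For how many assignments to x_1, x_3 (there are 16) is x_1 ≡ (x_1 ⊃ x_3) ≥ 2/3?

x_1 = 0, x_3 = 0 ↦ 0  <
x_1 = 0, x_3 = 1/3 ↦ 0  <
x_1 = 0, x_3 = 2/3 ↦ 0  <
x_1 = 0, x_3 = 1 ↦ 0  <
x_1 = 1/3, x_3 = 0 ↦ 0  <
x_1 = 1/3, x_3 = 1/3 ↦ 1/3  <
x_1 = 1/3, x_3 = 2/3 ↦ 1/3  <
x_1 = 1/3, x_3 = 1 ↦ 1/3  <
x_1 = 2/3, x_3 = 0 ↦ 0  <
x_1 = 2/3, x_3 = 1/3 ↦ 1/3  <
x_1 = 2/3, x_3 = 2/3 ↦ 2/3  ≥
x_1 = 2/3, x_3 = 1 ↦ 2/3  ≥
x_1 = 1, x_3 = 0 ↦ 0  <
x_1 = 1, x_3 = 1/3 ↦ 1/3  <
x_1 = 1, x_3 = 2/3 ↦ 2/3  ≥
x_1 = 1, x_3 = 1 ↦ 1  ≥
So 4 of the 16 assignments meet the threshold.

4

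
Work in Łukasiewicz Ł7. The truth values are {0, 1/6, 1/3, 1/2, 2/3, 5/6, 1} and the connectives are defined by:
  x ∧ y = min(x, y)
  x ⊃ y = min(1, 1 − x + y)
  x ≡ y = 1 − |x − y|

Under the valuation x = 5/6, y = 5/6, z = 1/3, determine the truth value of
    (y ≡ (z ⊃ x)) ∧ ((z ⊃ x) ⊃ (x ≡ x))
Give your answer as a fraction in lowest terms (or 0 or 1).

5/6

z ⊃ x = 1/3 ⊃ 5/6 = 1
y ≡ (z ⊃ x) = 5/6 ≡ 1 = 5/6
z ⊃ x = 1/3 ⊃ 5/6 = 1
x ≡ x = 5/6 ≡ 5/6 = 1
(z ⊃ x) ⊃ (x ≡ x) = 1 ⊃ 1 = 1
(y ≡ (z ⊃ x)) ∧ ((z ⊃ x) ⊃ (x ≡ x)) = 5/6 ∧ 1 = 5/6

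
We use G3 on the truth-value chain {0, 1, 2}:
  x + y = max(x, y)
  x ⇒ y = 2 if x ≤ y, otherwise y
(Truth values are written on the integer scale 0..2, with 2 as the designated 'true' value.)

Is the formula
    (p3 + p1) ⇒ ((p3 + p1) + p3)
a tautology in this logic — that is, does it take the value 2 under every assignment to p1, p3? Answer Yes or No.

p1 = 0, p3 = 0 ↦ 2
p1 = 0, p3 = 1 ↦ 2
p1 = 0, p3 = 2 ↦ 2
p1 = 1, p3 = 0 ↦ 2
p1 = 1, p3 = 1 ↦ 2
p1 = 1, p3 = 2 ↦ 2
p1 = 2, p3 = 0 ↦ 2
p1 = 2, p3 = 1 ↦ 2
p1 = 2, p3 = 2 ↦ 2
Every assignment gives a value ≥ 2.

Yes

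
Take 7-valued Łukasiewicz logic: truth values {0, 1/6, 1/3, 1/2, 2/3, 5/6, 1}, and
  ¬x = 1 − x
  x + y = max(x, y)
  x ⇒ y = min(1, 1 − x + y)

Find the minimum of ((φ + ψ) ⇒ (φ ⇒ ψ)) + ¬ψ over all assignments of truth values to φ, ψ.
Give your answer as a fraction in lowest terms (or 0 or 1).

Take φ = 1, ψ = 1/2:
φ + ψ = 1 + 1/2 = 1
φ ⇒ ψ = 1 ⇒ 1/2 = 1/2
(φ + ψ) ⇒ (φ ⇒ ψ) = 1 ⇒ 1/2 = 1/2
¬ψ = ¬1/2 = 1/2
((φ + ψ) ⇒ (φ ⇒ ψ)) + ¬ψ = 1/2 + 1/2 = 1/2
No assignment yields a value below 1/2, so this is the minimum.

1/2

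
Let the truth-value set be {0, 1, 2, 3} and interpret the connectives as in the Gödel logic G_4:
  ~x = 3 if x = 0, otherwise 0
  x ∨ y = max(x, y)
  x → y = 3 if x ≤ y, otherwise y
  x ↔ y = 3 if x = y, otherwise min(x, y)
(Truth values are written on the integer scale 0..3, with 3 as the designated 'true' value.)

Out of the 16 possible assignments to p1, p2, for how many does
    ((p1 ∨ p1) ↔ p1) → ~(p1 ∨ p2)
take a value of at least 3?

p1 = 0, p2 = 0 ↦ 3  ≥
p1 = 0, p2 = 1 ↦ 0  <
p1 = 0, p2 = 2 ↦ 0  <
p1 = 0, p2 = 3 ↦ 0  <
p1 = 1, p2 = 0 ↦ 0  <
p1 = 1, p2 = 1 ↦ 0  <
p1 = 1, p2 = 2 ↦ 0  <
p1 = 1, p2 = 3 ↦ 0  <
p1 = 2, p2 = 0 ↦ 0  <
p1 = 2, p2 = 1 ↦ 0  <
p1 = 2, p2 = 2 ↦ 0  <
p1 = 2, p2 = 3 ↦ 0  <
p1 = 3, p2 = 0 ↦ 0  <
p1 = 3, p2 = 1 ↦ 0  <
p1 = 3, p2 = 2 ↦ 0  <
p1 = 3, p2 = 3 ↦ 0  <
So 1 of the 16 assignments meets the threshold.

1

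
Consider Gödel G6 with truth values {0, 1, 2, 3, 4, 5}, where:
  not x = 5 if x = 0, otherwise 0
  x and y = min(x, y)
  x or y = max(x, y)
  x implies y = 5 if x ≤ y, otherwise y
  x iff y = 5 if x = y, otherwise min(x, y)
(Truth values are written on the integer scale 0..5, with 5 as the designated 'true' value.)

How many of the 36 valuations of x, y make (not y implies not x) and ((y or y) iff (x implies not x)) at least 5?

value 5: 1 assignment (counts)
value 4: 1 assignment
value 3: 1 assignment
value 2: 1 assignment
value 1: 1 assignment
value 0: 31 assignments
So 1 of the 36 assignments meets the threshold.

1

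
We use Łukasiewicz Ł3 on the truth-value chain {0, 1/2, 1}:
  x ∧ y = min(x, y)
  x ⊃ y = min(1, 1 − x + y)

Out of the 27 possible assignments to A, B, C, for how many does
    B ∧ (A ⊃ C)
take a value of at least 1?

6

value 1: 6 assignments (counts)
value 1/2: 10 assignments
value 0: 11 assignments
So 6 of the 27 assignments meet the threshold.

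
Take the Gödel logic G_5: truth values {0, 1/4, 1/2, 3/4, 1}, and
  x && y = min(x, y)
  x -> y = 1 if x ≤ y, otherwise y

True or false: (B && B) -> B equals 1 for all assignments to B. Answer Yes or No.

B = 0 ↦ 1
B = 1/4 ↦ 1
B = 1/2 ↦ 1
B = 3/4 ↦ 1
B = 1 ↦ 1
Every assignment gives a value ≥ 1.

Yes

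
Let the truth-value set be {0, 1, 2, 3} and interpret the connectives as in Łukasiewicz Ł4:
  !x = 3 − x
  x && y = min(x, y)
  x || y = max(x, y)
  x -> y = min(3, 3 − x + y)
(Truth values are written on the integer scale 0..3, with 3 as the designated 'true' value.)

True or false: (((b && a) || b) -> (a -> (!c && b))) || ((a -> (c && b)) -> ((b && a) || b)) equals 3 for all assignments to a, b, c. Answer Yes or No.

No

Counterexample: take a = 2, b = 2, c = 3.
b && a = 2 && 2 = 2
(b && a) || b = 2 || 2 = 2
!c = !3 = 0
!c && b = 0 && 2 = 0
a -> (!c && b) = 2 -> 0 = 1
((b && a) || b) -> (a -> (!c && b)) = 2 -> 1 = 2
c && b = 3 && 2 = 2
a -> (c && b) = 2 -> 2 = 3
b && a = 2 && 2 = 2
(b && a) || b = 2 || 2 = 2
(a -> (c && b)) -> ((b && a) || b) = 3 -> 2 = 2
(((b && a) || b) -> (a -> (!c && b))) || ((a -> (c && b)) -> ((b && a) || b)) = 2 || 2 = 2
This gives 2 ≠ 3.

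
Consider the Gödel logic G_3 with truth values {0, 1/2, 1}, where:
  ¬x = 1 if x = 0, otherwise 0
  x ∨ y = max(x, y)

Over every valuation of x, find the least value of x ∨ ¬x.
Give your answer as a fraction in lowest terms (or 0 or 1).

Take x = 1/2:
¬x = ¬1/2 = 0
x ∨ ¬x = 1/2 ∨ 0 = 1/2
No assignment yields a value below 1/2, so this is the minimum.

1/2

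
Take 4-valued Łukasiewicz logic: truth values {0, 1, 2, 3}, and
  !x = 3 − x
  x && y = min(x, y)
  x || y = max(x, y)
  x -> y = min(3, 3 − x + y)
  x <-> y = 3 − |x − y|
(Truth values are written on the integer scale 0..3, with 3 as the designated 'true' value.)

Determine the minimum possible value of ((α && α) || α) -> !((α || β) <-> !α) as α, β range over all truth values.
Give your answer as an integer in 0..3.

Take α = 1, β = 2:
α && α = 1 && 1 = 1
(α && α) || α = 1 || 1 = 1
α || β = 1 || 2 = 2
!α = !1 = 2
(α || β) <-> !α = 2 <-> 2 = 3
!((α || β) <-> !α) = !3 = 0
((α && α) || α) -> !((α || β) <-> !α) = 1 -> 0 = 2
No assignment yields a value below 2, so this is the minimum.

2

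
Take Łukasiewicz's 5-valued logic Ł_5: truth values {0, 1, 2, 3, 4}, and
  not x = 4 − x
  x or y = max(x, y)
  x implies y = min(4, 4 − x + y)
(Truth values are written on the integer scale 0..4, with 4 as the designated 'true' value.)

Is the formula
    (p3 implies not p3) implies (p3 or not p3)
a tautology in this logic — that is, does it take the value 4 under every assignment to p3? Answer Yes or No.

No

Counterexample: take p3 = 1.
not p3 = not 1 = 3
p3 implies not p3 = 1 implies 3 = 4
not p3 = not 1 = 3
p3 or not p3 = 1 or 3 = 3
(p3 implies not p3) implies (p3 or not p3) = 4 implies 3 = 3
This gives 3 ≠ 4.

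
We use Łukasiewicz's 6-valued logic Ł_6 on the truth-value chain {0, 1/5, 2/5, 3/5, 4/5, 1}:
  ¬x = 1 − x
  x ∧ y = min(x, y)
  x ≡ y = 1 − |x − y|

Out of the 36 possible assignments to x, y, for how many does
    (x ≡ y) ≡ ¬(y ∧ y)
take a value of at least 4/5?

18

value 1: 8 assignments (counts)
value 4/5: 10 assignments (counts)
value 3/5: 7 assignments
value 2/5: 6 assignments
value 1/5: 3 assignments
value 0: 2 assignments
So 18 of the 36 assignments meet the threshold.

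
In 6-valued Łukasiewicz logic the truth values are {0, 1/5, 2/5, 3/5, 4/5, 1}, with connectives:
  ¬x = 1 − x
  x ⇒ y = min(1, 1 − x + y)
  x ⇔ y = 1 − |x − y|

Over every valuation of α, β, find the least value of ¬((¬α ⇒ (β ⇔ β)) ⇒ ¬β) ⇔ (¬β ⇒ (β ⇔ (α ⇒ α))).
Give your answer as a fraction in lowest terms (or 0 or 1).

Take α = 0, β = 2/5:
¬α = ¬0 = 1
β ⇔ β = 2/5 ⇔ 2/5 = 1
¬α ⇒ (β ⇔ β) = 1 ⇒ 1 = 1
¬β = ¬2/5 = 3/5
(¬α ⇒ (β ⇔ β)) ⇒ ¬β = 1 ⇒ 3/5 = 3/5
¬((¬α ⇒ (β ⇔ β)) ⇒ ¬β) = ¬3/5 = 2/5
¬β = ¬2/5 = 3/5
α ⇒ α = 0 ⇒ 0 = 1
β ⇔ (α ⇒ α) = 2/5 ⇔ 1 = 2/5
¬β ⇒ (β ⇔ (α ⇒ α)) = 3/5 ⇒ 2/5 = 4/5
¬((¬α ⇒ (β ⇔ β)) ⇒ ¬β) ⇔ (¬β ⇒ (β ⇔ (α ⇒ α))) = 2/5 ⇔ 4/5 = 3/5
No assignment yields a value below 3/5, so this is the minimum.

3/5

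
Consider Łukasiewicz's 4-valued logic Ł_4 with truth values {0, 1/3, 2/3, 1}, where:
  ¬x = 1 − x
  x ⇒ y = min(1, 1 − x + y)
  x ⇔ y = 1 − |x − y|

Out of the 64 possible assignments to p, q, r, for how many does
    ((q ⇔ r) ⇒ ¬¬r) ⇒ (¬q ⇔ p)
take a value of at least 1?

value 1: 32 assignments (counts)
value 2/3: 16 assignments
value 1/3: 10 assignments
value 0: 6 assignments
So 32 of the 64 assignments meet the threshold.

32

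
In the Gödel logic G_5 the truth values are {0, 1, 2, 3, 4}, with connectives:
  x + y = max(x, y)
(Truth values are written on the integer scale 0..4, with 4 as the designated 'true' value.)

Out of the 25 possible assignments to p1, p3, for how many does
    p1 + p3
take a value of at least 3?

16

value 4: 9 assignments (counts)
value 3: 7 assignments (counts)
value 2: 5 assignments
value 1: 3 assignments
value 0: 1 assignment
So 16 of the 25 assignments meet the threshold.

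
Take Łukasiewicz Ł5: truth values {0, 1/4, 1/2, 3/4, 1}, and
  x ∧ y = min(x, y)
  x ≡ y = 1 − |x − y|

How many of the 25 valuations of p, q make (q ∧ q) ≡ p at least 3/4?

13

value 1: 5 assignments (counts)
value 3/4: 8 assignments (counts)
value 1/2: 6 assignments
value 1/4: 4 assignments
value 0: 2 assignments
So 13 of the 25 assignments meet the threshold.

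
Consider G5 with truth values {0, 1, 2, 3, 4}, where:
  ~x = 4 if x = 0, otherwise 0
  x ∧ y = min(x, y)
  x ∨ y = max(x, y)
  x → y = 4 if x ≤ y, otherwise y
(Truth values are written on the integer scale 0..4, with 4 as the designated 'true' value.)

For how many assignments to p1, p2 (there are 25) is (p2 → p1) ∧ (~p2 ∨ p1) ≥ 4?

9

value 4: 9 assignments (counts)
value 3: 4 assignments
value 2: 4 assignments
value 1: 4 assignments
value 0: 4 assignments
So 9 of the 25 assignments meet the threshold.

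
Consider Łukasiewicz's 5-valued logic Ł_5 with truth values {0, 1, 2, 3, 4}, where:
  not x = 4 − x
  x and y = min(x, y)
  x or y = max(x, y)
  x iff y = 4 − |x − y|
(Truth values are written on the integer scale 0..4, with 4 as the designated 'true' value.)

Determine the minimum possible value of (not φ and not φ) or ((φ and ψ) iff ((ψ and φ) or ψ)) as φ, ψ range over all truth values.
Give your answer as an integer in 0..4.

Take φ = 2, ψ = 4:
not φ = not 2 = 2
not φ = not 2 = 2
not φ and not φ = 2 and 2 = 2
φ and ψ = 2 and 4 = 2
ψ and φ = 4 and 2 = 2
(ψ and φ) or ψ = 2 or 4 = 4
(φ and ψ) iff ((ψ and φ) or ψ) = 2 iff 4 = 2
(not φ and not φ) or ((φ and ψ) iff ((ψ and φ) or ψ)) = 2 or 2 = 2
No assignment yields a value below 2, so this is the minimum.

2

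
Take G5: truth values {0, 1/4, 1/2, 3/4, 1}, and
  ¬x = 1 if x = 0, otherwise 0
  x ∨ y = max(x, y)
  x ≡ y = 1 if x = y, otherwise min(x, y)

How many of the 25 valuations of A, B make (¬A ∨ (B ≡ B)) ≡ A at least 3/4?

value 1: 5 assignments (counts)
value 3/4: 5 assignments (counts)
value 1/2: 5 assignments
value 1/4: 5 assignments
value 0: 5 assignments
So 10 of the 25 assignments meet the threshold.

10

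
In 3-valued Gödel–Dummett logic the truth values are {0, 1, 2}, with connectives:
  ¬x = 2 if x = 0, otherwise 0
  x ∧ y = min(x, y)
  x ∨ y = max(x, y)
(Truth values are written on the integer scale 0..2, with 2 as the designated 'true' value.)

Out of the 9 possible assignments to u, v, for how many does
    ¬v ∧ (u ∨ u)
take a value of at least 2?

1

u = 0, v = 0 ↦ 0  <
u = 0, v = 1 ↦ 0  <
u = 0, v = 2 ↦ 0  <
u = 1, v = 0 ↦ 1  <
u = 1, v = 1 ↦ 0  <
u = 1, v = 2 ↦ 0  <
u = 2, v = 0 ↦ 2  ≥
u = 2, v = 1 ↦ 0  <
u = 2, v = 2 ↦ 0  <
So 1 of the 9 assignments meets the threshold.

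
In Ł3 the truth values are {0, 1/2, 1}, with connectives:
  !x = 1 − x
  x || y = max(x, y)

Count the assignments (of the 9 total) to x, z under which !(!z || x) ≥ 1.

x = 0, z = 0 ↦ 0  <
x = 0, z = 1/2 ↦ 1/2  <
x = 0, z = 1 ↦ 1  ≥
x = 1/2, z = 0 ↦ 0  <
x = 1/2, z = 1/2 ↦ 1/2  <
x = 1/2, z = 1 ↦ 1/2  <
x = 1, z = 0 ↦ 0  <
x = 1, z = 1/2 ↦ 0  <
x = 1, z = 1 ↦ 0  <
So 1 of the 9 assignments meets the threshold.

1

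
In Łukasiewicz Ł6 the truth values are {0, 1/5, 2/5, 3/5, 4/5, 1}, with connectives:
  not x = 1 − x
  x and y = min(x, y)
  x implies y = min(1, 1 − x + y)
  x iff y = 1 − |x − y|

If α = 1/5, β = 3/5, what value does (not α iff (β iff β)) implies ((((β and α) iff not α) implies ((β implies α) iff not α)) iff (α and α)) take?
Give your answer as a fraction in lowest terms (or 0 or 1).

2/5

not α = not 1/5 = 4/5
β iff β = 3/5 iff 3/5 = 1
not α iff (β iff β) = 4/5 iff 1 = 4/5
β and α = 3/5 and 1/5 = 1/5
not α = not 1/5 = 4/5
(β and α) iff not α = 1/5 iff 4/5 = 2/5
β implies α = 3/5 implies 1/5 = 3/5
not α = not 1/5 = 4/5
(β implies α) iff not α = 3/5 iff 4/5 = 4/5
((β and α) iff not α) implies ((β implies α) iff not α) = 2/5 implies 4/5 = 1
α and α = 1/5 and 1/5 = 1/5
(((β and α) iff not α) implies ((β implies α) iff not α)) iff (α and α) = 1 iff 1/5 = 1/5
(not α iff (β iff β)) implies ((((β and α) iff not α) implies ((β implies α) iff not α)) iff (α and α)) = 4/5 implies 1/5 = 2/5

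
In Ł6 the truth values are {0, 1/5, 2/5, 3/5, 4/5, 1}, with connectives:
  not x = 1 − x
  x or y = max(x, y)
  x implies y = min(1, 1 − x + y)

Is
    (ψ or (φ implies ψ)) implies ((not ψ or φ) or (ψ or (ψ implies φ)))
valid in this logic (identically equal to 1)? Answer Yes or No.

Counterexample: take φ = 0, ψ = 1/5.
φ implies ψ = 0 implies 1/5 = 1
ψ or (φ implies ψ) = 1/5 or 1 = 1
not ψ = not 1/5 = 4/5
not ψ or φ = 4/5 or 0 = 4/5
ψ implies φ = 1/5 implies 0 = 4/5
ψ or (ψ implies φ) = 1/5 or 4/5 = 4/5
(not ψ or φ) or (ψ or (ψ implies φ)) = 4/5 or 4/5 = 4/5
(ψ or (φ implies ψ)) implies ((not ψ or φ) or (ψ or (ψ implies φ))) = 1 implies 4/5 = 4/5
This gives 4/5 ≠ 1.

No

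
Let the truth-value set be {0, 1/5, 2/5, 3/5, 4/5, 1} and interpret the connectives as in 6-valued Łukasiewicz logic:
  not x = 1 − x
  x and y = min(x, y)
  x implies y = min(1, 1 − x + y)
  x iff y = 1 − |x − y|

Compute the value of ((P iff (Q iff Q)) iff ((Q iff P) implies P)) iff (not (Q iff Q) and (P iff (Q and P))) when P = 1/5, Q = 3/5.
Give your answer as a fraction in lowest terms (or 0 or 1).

2/5

Q iff Q = 3/5 iff 3/5 = 1
P iff (Q iff Q) = 1/5 iff 1 = 1/5
Q iff P = 3/5 iff 1/5 = 3/5
(Q iff P) implies P = 3/5 implies 1/5 = 3/5
(P iff (Q iff Q)) iff ((Q iff P) implies P) = 1/5 iff 3/5 = 3/5
Q iff Q = 3/5 iff 3/5 = 1
not (Q iff Q) = not 1 = 0
Q and P = 3/5 and 1/5 = 1/5
P iff (Q and P) = 1/5 iff 1/5 = 1
not (Q iff Q) and (P iff (Q and P)) = 0 and 1 = 0
((P iff (Q iff Q)) iff ((Q iff P) implies P)) iff (not (Q iff Q) and (P iff (Q and P))) = 3/5 iff 0 = 2/5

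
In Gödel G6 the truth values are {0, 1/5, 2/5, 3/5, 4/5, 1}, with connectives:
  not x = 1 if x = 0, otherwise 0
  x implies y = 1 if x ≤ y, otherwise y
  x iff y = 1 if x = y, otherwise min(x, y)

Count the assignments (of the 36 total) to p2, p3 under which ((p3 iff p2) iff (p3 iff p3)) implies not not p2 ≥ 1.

value 1: 35 assignments (counts)
value 0: 1 assignment
So 35 of the 36 assignments meet the threshold.

35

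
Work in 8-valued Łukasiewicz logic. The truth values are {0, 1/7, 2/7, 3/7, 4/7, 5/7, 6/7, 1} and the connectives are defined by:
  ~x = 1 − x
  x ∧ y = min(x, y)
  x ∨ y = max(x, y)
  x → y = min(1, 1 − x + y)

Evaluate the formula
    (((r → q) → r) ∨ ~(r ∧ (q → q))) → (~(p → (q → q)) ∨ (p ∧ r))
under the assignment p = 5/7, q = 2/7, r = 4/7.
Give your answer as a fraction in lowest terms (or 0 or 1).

5/7

r → q = 4/7 → 2/7 = 5/7
(r → q) → r = 5/7 → 4/7 = 6/7
q → q = 2/7 → 2/7 = 1
r ∧ (q → q) = 4/7 ∧ 1 = 4/7
~(r ∧ (q → q)) = ~4/7 = 3/7
((r → q) → r) ∨ ~(r ∧ (q → q)) = 6/7 ∨ 3/7 = 6/7
q → q = 2/7 → 2/7 = 1
p → (q → q) = 5/7 → 1 = 1
~(p → (q → q)) = ~1 = 0
p ∧ r = 5/7 ∧ 4/7 = 4/7
~(p → (q → q)) ∨ (p ∧ r) = 0 ∨ 4/7 = 4/7
(((r → q) → r) ∨ ~(r ∧ (q → q))) → (~(p → (q → q)) ∨ (p ∧ r)) = 6/7 → 4/7 = 5/7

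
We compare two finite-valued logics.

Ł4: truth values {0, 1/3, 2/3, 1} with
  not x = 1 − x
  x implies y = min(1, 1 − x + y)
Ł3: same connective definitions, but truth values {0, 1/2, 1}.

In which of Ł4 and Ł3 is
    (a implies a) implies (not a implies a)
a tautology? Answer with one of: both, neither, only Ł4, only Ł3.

In Ł4: at a = 0 the value is 0 — not a tautology.
In Ł3: at a = 0 the value is 0 — not a tautology.

neither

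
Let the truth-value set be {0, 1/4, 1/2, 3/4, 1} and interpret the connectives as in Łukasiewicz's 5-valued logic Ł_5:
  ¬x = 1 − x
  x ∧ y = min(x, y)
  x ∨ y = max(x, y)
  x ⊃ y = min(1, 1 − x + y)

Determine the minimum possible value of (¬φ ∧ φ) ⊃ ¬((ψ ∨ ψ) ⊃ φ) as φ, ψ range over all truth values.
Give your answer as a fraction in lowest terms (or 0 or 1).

Take φ = 1/2, ψ = 0:
¬φ = ¬1/2 = 1/2
¬φ ∧ φ = 1/2 ∧ 1/2 = 1/2
ψ ∨ ψ = 0 ∨ 0 = 0
(ψ ∨ ψ) ⊃ φ = 0 ⊃ 1/2 = 1
¬((ψ ∨ ψ) ⊃ φ) = ¬1 = 0
(¬φ ∧ φ) ⊃ ¬((ψ ∨ ψ) ⊃ φ) = 1/2 ⊃ 0 = 1/2
No assignment yields a value below 1/2, so this is the minimum.

1/2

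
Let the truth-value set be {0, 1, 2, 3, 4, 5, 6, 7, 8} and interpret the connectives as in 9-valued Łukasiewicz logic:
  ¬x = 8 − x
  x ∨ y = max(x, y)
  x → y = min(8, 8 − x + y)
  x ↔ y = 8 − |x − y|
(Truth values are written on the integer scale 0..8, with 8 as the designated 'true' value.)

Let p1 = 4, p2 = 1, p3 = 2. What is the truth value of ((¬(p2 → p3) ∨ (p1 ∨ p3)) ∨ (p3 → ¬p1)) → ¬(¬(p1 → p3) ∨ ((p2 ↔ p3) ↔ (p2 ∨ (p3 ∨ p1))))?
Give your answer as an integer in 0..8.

p2 → p3 = 1 → 2 = 8
¬(p2 → p3) = ¬8 = 0
p1 ∨ p3 = 4 ∨ 2 = 4
¬(p2 → p3) ∨ (p1 ∨ p3) = 0 ∨ 4 = 4
¬p1 = ¬4 = 4
p3 → ¬p1 = 2 → 4 = 8
(¬(p2 → p3) ∨ (p1 ∨ p3)) ∨ (p3 → ¬p1) = 4 ∨ 8 = 8
p1 → p3 = 4 → 2 = 6
¬(p1 → p3) = ¬6 = 2
p2 ↔ p3 = 1 ↔ 2 = 7
p3 ∨ p1 = 2 ∨ 4 = 4
p2 ∨ (p3 ∨ p1) = 1 ∨ 4 = 4
(p2 ↔ p3) ↔ (p2 ∨ (p3 ∨ p1)) = 7 ↔ 4 = 5
¬(p1 → p3) ∨ ((p2 ↔ p3) ↔ (p2 ∨ (p3 ∨ p1))) = 2 ∨ 5 = 5
¬(¬(p1 → p3) ∨ ((p2 ↔ p3) ↔ (p2 ∨ (p3 ∨ p1)))) = ¬5 = 3
((¬(p2 → p3) ∨ (p1 ∨ p3)) ∨ (p3 → ¬p1)) → ¬(¬(p1 → p3) ∨ ((p2 ↔ p3) ↔ (p2 ∨ (p3 ∨ p1)))) = 8 → 3 = 3

3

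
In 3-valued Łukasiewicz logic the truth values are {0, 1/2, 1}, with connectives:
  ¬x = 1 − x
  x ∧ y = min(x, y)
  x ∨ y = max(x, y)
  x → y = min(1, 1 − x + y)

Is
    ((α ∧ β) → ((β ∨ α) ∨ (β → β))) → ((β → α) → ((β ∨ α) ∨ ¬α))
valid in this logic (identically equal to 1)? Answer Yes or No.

Counterexample: take α = 1/2, β = 0.
α ∧ β = 1/2 ∧ 0 = 0
β ∨ α = 0 ∨ 1/2 = 1/2
β → β = 0 → 0 = 1
(β ∨ α) ∨ (β → β) = 1/2 ∨ 1 = 1
(α ∧ β) → ((β ∨ α) ∨ (β → β)) = 0 → 1 = 1
β → α = 0 → 1/2 = 1
β ∨ α = 0 ∨ 1/2 = 1/2
¬α = ¬1/2 = 1/2
(β ∨ α) ∨ ¬α = 1/2 ∨ 1/2 = 1/2
(β → α) → ((β ∨ α) ∨ ¬α) = 1 → 1/2 = 1/2
((α ∧ β) → ((β ∨ α) ∨ (β → β))) → ((β → α) → ((β ∨ α) ∨ ¬α)) = 1 → 1/2 = 1/2
This gives 1/2 ≠ 1.

No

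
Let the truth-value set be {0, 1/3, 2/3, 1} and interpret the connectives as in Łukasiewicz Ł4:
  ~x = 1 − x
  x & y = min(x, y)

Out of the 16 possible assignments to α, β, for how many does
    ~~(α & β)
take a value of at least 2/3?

α = 0, β = 0 ↦ 0  <
α = 0, β = 1/3 ↦ 0  <
α = 0, β = 2/3 ↦ 0  <
α = 0, β = 1 ↦ 0  <
α = 1/3, β = 0 ↦ 0  <
α = 1/3, β = 1/3 ↦ 1/3  <
α = 1/3, β = 2/3 ↦ 1/3  <
α = 1/3, β = 1 ↦ 1/3  <
α = 2/3, β = 0 ↦ 0  <
α = 2/3, β = 1/3 ↦ 1/3  <
α = 2/3, β = 2/3 ↦ 2/3  ≥
α = 2/3, β = 1 ↦ 2/3  ≥
α = 1, β = 0 ↦ 0  <
α = 1, β = 1/3 ↦ 1/3  <
α = 1, β = 2/3 ↦ 2/3  ≥
α = 1, β = 1 ↦ 1  ≥
So 4 of the 16 assignments meet the threshold.

4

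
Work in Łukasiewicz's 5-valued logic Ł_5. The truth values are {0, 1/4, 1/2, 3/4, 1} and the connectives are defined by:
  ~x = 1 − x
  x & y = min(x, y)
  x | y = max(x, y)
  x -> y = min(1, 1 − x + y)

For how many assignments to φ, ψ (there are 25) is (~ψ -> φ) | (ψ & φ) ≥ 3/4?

19

value 1: 15 assignments (counts)
value 3/4: 4 assignments (counts)
value 1/2: 3 assignments
value 1/4: 2 assignments
value 0: 1 assignment
So 19 of the 25 assignments meet the threshold.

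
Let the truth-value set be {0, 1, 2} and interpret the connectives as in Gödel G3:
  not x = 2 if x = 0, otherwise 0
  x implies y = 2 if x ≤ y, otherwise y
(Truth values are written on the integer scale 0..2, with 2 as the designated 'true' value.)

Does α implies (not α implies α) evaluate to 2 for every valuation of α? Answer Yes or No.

Yes

α = 0 ↦ 2
α = 1 ↦ 2
α = 2 ↦ 2
Every assignment gives a value ≥ 2.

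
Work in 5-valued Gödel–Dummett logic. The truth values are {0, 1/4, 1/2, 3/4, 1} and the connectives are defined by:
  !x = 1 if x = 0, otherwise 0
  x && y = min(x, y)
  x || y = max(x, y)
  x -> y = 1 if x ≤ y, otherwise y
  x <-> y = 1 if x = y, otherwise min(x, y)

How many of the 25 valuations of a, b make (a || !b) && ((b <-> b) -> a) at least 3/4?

value 1: 5 assignments (counts)
value 3/4: 5 assignments (counts)
value 1/2: 5 assignments
value 1/4: 5 assignments
value 0: 5 assignments
So 10 of the 25 assignments meet the threshold.

10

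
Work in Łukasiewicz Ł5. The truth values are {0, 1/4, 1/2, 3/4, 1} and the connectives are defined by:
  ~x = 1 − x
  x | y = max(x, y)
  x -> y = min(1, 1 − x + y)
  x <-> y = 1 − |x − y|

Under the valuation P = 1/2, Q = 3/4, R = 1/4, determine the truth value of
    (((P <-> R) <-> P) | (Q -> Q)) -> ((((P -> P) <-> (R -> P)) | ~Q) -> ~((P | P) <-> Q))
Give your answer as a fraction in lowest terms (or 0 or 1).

1/4

P <-> R = 1/2 <-> 1/4 = 3/4
(P <-> R) <-> P = 3/4 <-> 1/2 = 3/4
Q -> Q = 3/4 -> 3/4 = 1
((P <-> R) <-> P) | (Q -> Q) = 3/4 | 1 = 1
P -> P = 1/2 -> 1/2 = 1
R -> P = 1/4 -> 1/2 = 1
(P -> P) <-> (R -> P) = 1 <-> 1 = 1
~Q = ~3/4 = 1/4
((P -> P) <-> (R -> P)) | ~Q = 1 | 1/4 = 1
P | P = 1/2 | 1/2 = 1/2
(P | P) <-> Q = 1/2 <-> 3/4 = 3/4
~((P | P) <-> Q) = ~3/4 = 1/4
(((P -> P) <-> (R -> P)) | ~Q) -> ~((P | P) <-> Q) = 1 -> 1/4 = 1/4
(((P <-> R) <-> P) | (Q -> Q)) -> ((((P -> P) <-> (R -> P)) | ~Q) -> ~((P | P) <-> Q)) = 1 -> 1/4 = 1/4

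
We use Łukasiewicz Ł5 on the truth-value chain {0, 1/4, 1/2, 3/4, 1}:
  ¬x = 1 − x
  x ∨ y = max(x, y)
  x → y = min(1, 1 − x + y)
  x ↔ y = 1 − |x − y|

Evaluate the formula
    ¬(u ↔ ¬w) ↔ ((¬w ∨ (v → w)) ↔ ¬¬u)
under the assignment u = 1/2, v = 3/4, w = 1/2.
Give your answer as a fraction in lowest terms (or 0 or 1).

¬w = ¬1/2 = 1/2
u ↔ ¬w = 1/2 ↔ 1/2 = 1
¬(u ↔ ¬w) = ¬1 = 0
¬w = ¬1/2 = 1/2
v → w = 3/4 → 1/2 = 3/4
¬w ∨ (v → w) = 1/2 ∨ 3/4 = 3/4
¬u = ¬1/2 = 1/2
¬¬u = ¬1/2 = 1/2
(¬w ∨ (v → w)) ↔ ¬¬u = 3/4 ↔ 1/2 = 3/4
¬(u ↔ ¬w) ↔ ((¬w ∨ (v → w)) ↔ ¬¬u) = 0 ↔ 3/4 = 1/4

1/4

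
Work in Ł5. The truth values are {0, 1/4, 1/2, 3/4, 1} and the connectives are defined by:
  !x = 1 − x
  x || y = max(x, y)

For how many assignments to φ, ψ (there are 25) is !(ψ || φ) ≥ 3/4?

value 1: 1 assignment (counts)
value 3/4: 3 assignments (counts)
value 1/2: 5 assignments
value 1/4: 7 assignments
value 0: 9 assignments
So 4 of the 25 assignments meet the threshold.

4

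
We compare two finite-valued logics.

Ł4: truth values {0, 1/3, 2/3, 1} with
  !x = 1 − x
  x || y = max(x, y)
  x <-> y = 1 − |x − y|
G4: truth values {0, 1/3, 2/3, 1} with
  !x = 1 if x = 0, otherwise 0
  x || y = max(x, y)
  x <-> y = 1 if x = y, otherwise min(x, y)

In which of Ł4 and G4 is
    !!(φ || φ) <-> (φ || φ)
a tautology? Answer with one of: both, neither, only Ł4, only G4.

only Ł4

In Ł4: every assignment gives 1 — tautology.
In G4: at φ = 1/3 the value is 1/3 — not a tautology.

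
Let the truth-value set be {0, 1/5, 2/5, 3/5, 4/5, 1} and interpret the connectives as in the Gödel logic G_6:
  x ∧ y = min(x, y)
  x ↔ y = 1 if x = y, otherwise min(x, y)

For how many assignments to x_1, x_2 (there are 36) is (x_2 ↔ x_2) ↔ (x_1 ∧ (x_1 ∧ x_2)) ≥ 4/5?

4

value 1: 1 assignment (counts)
value 4/5: 3 assignments (counts)
value 3/5: 5 assignments
value 2/5: 7 assignments
value 1/5: 9 assignments
value 0: 11 assignments
So 4 of the 36 assignments meet the threshold.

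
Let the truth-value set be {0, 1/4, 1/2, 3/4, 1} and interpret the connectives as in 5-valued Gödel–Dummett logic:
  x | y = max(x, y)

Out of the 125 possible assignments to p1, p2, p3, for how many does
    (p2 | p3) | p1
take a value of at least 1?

61

value 1: 61 assignments (counts)
value 3/4: 37 assignments
value 1/2: 19 assignments
value 1/4: 7 assignments
value 0: 1 assignment
So 61 of the 125 assignments meet the threshold.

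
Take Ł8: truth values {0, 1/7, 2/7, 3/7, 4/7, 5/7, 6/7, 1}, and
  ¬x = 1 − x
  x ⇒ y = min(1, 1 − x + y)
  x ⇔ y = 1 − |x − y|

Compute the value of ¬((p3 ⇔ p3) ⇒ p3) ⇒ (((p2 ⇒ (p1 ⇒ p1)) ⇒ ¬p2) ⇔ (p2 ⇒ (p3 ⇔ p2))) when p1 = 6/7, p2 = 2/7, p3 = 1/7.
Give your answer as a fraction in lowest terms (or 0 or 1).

p3 ⇔ p3 = 1/7 ⇔ 1/7 = 1
(p3 ⇔ p3) ⇒ p3 = 1 ⇒ 1/7 = 1/7
¬((p3 ⇔ p3) ⇒ p3) = ¬1/7 = 6/7
p1 ⇒ p1 = 6/7 ⇒ 6/7 = 1
p2 ⇒ (p1 ⇒ p1) = 2/7 ⇒ 1 = 1
¬p2 = ¬2/7 = 5/7
(p2 ⇒ (p1 ⇒ p1)) ⇒ ¬p2 = 1 ⇒ 5/7 = 5/7
p3 ⇔ p2 = 1/7 ⇔ 2/7 = 6/7
p2 ⇒ (p3 ⇔ p2) = 2/7 ⇒ 6/7 = 1
((p2 ⇒ (p1 ⇒ p1)) ⇒ ¬p2) ⇔ (p2 ⇒ (p3 ⇔ p2)) = 5/7 ⇔ 1 = 5/7
¬((p3 ⇔ p3) ⇒ p3) ⇒ (((p2 ⇒ (p1 ⇒ p1)) ⇒ ¬p2) ⇔ (p2 ⇒ (p3 ⇔ p2))) = 6/7 ⇒ 5/7 = 6/7

6/7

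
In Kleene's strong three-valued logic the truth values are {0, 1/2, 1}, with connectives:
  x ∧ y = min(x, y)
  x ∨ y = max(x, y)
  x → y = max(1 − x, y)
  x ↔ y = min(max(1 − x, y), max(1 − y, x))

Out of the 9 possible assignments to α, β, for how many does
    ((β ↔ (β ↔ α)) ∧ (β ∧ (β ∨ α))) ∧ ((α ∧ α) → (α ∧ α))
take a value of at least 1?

1

α = 0, β = 0 ↦ 0  <
α = 0, β = 1/2 ↦ 1/2  <
α = 0, β = 1 ↦ 0  <
α = 1/2, β = 0 ↦ 0  <
α = 1/2, β = 1/2 ↦ 1/2  <
α = 1/2, β = 1 ↦ 1/2  <
α = 1, β = 0 ↦ 0  <
α = 1, β = 1/2 ↦ 1/2  <
α = 1, β = 1 ↦ 1  ≥
So 1 of the 9 assignments meets the threshold.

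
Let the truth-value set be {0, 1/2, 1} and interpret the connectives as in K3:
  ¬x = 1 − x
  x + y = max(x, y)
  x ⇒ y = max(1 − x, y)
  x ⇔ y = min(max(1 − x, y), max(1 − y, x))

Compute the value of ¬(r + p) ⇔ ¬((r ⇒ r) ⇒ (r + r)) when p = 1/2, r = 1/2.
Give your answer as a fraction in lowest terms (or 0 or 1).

1/2

r + p = 1/2 + 1/2 = 1/2
¬(r + p) = ¬1/2 = 1/2
r ⇒ r = 1/2 ⇒ 1/2 = 1/2
r + r = 1/2 + 1/2 = 1/2
(r ⇒ r) ⇒ (r + r) = 1/2 ⇒ 1/2 = 1/2
¬((r ⇒ r) ⇒ (r + r)) = ¬1/2 = 1/2
¬(r + p) ⇔ ¬((r ⇒ r) ⇒ (r + r)) = 1/2 ⇔ 1/2 = 1/2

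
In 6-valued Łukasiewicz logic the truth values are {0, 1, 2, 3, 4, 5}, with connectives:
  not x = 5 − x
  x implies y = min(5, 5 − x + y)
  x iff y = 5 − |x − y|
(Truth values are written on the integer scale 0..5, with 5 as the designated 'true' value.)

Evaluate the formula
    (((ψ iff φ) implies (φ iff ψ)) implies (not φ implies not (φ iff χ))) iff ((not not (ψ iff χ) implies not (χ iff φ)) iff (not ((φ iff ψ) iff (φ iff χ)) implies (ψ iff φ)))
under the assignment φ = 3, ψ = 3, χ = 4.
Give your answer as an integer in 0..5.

3

ψ iff φ = 3 iff 3 = 5
φ iff ψ = 3 iff 3 = 5
(ψ iff φ) implies (φ iff ψ) = 5 implies 5 = 5
not φ = not 3 = 2
φ iff χ = 3 iff 4 = 4
not (φ iff χ) = not 4 = 1
not φ implies not (φ iff χ) = 2 implies 1 = 4
((ψ iff φ) implies (φ iff ψ)) implies (not φ implies not (φ iff χ)) = 5 implies 4 = 4
ψ iff χ = 3 iff 4 = 4
not (ψ iff χ) = not 4 = 1
not not (ψ iff χ) = not 1 = 4
χ iff φ = 4 iff 3 = 4
not (χ iff φ) = not 4 = 1
not not (ψ iff χ) implies not (χ iff φ) = 4 implies 1 = 2
φ iff ψ = 3 iff 3 = 5
φ iff χ = 3 iff 4 = 4
(φ iff ψ) iff (φ iff χ) = 5 iff 4 = 4
not ((φ iff ψ) iff (φ iff χ)) = not 4 = 1
ψ iff φ = 3 iff 3 = 5
not ((φ iff ψ) iff (φ iff χ)) implies (ψ iff φ) = 1 implies 5 = 5
(not not (ψ iff χ) implies not (χ iff φ)) iff (not ((φ iff ψ) iff (φ iff χ)) implies (ψ iff φ)) = 2 iff 5 = 2
(((ψ iff φ) implies (φ iff ψ)) implies (not φ implies not (φ iff χ))) iff ((not not (ψ iff χ) implies not (χ iff φ)) iff (not ((φ iff ψ) iff (φ iff χ)) implies (ψ iff φ))) = 4 iff 2 = 3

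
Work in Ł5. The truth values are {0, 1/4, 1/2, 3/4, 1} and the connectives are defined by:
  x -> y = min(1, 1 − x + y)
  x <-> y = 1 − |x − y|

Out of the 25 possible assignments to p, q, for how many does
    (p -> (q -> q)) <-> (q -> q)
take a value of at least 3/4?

value 1: 25 assignments (counts)
So 25 of the 25 assignments meet the threshold.

25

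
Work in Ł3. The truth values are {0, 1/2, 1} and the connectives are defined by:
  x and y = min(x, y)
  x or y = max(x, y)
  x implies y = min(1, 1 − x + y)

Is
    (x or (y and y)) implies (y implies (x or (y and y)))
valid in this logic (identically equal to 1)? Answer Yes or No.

Yes

x = 0, y = 0 ↦ 1
x = 0, y = 1/2 ↦ 1
x = 0, y = 1 ↦ 1
x = 1/2, y = 0 ↦ 1
x = 1/2, y = 1/2 ↦ 1
x = 1/2, y = 1 ↦ 1
x = 1, y = 0 ↦ 1
x = 1, y = 1/2 ↦ 1
x = 1, y = 1 ↦ 1
Every assignment gives a value ≥ 1.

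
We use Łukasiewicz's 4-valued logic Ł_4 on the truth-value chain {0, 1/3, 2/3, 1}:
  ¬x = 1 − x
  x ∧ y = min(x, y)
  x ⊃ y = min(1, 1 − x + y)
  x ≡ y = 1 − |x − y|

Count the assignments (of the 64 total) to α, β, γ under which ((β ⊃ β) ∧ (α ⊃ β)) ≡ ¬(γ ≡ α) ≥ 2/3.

33

value 1: 12 assignments (counts)
value 2/3: 21 assignments (counts)
value 1/3: 20 assignments
value 0: 11 assignments
So 33 of the 64 assignments meet the threshold.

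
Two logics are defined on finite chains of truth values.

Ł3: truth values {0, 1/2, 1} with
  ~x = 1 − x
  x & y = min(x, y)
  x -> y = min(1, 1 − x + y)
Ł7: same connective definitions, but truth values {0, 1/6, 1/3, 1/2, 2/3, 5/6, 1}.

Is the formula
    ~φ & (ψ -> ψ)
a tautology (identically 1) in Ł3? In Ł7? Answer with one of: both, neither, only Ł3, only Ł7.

neither

In Ł3: at φ = 1/2, ψ = 0 the value is 1/2 — not a tautology.
In Ł7: at φ = 1/6, ψ = 0 the value is 5/6 — not a tautology.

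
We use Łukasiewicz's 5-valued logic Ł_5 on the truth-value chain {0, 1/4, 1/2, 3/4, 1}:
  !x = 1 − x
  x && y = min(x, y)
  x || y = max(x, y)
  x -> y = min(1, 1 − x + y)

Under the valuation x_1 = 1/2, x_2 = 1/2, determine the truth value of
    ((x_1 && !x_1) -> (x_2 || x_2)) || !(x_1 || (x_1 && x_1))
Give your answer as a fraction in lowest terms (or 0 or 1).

1

!x_1 = !1/2 = 1/2
x_1 && !x_1 = 1/2 && 1/2 = 1/2
x_2 || x_2 = 1/2 || 1/2 = 1/2
(x_1 && !x_1) -> (x_2 || x_2) = 1/2 -> 1/2 = 1
x_1 && x_1 = 1/2 && 1/2 = 1/2
x_1 || (x_1 && x_1) = 1/2 || 1/2 = 1/2
!(x_1 || (x_1 && x_1)) = !1/2 = 1/2
((x_1 && !x_1) -> (x_2 || x_2)) || !(x_1 || (x_1 && x_1)) = 1 || 1/2 = 1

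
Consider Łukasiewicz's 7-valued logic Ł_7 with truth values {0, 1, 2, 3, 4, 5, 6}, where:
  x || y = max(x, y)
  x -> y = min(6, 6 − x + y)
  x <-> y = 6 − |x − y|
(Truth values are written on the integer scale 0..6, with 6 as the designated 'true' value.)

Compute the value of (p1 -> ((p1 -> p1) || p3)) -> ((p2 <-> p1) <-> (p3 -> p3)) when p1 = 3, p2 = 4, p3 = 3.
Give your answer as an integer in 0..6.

p1 -> p1 = 3 -> 3 = 6
(p1 -> p1) || p3 = 6 || 3 = 6
p1 -> ((p1 -> p1) || p3) = 3 -> 6 = 6
p2 <-> p1 = 4 <-> 3 = 5
p3 -> p3 = 3 -> 3 = 6
(p2 <-> p1) <-> (p3 -> p3) = 5 <-> 6 = 5
(p1 -> ((p1 -> p1) || p3)) -> ((p2 <-> p1) <-> (p3 -> p3)) = 6 -> 5 = 5

5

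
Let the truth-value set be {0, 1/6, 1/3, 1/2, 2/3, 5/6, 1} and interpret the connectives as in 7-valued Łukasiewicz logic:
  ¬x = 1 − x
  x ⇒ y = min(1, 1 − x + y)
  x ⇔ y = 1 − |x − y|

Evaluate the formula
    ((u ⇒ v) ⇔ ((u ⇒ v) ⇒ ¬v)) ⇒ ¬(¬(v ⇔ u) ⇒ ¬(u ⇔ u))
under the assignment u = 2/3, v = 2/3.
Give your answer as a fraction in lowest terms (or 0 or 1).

u ⇒ v = 2/3 ⇒ 2/3 = 1
u ⇒ v = 2/3 ⇒ 2/3 = 1
¬v = ¬2/3 = 1/3
(u ⇒ v) ⇒ ¬v = 1 ⇒ 1/3 = 1/3
(u ⇒ v) ⇔ ((u ⇒ v) ⇒ ¬v) = 1 ⇔ 1/3 = 1/3
v ⇔ u = 2/3 ⇔ 2/3 = 1
¬(v ⇔ u) = ¬1 = 0
u ⇔ u = 2/3 ⇔ 2/3 = 1
¬(u ⇔ u) = ¬1 = 0
¬(v ⇔ u) ⇒ ¬(u ⇔ u) = 0 ⇒ 0 = 1
¬(¬(v ⇔ u) ⇒ ¬(u ⇔ u)) = ¬1 = 0
((u ⇒ v) ⇔ ((u ⇒ v) ⇒ ¬v)) ⇒ ¬(¬(v ⇔ u) ⇒ ¬(u ⇔ u)) = 1/3 ⇒ 0 = 2/3

2/3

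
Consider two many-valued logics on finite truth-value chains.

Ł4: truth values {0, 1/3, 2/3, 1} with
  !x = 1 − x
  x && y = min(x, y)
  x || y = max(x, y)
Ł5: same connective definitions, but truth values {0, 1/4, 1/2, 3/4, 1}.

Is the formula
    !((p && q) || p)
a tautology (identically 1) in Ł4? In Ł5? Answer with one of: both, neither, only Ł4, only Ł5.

neither

In Ł4: at p = 1/3, q = 0 the value is 2/3 — not a tautology.
In Ł5: at p = 1/4, q = 0 the value is 3/4 — not a tautology.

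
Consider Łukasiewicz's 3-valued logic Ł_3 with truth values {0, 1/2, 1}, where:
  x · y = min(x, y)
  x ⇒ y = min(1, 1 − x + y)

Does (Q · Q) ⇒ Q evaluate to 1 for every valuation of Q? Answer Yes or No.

Yes

Q = 0 ↦ 1
Q = 1/2 ↦ 1
Q = 1 ↦ 1
Every assignment gives a value ≥ 1.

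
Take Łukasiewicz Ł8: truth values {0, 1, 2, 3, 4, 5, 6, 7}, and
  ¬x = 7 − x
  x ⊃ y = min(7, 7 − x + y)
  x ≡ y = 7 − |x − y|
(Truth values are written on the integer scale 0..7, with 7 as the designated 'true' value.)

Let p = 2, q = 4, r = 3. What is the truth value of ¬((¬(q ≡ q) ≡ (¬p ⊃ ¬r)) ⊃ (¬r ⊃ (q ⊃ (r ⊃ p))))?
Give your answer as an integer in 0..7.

q ≡ q = 4 ≡ 4 = 7
¬(q ≡ q) = ¬7 = 0
¬p = ¬2 = 5
¬r = ¬3 = 4
¬p ⊃ ¬r = 5 ⊃ 4 = 6
¬(q ≡ q) ≡ (¬p ⊃ ¬r) = 0 ≡ 6 = 1
¬r = ¬3 = 4
r ⊃ p = 3 ⊃ 2 = 6
q ⊃ (r ⊃ p) = 4 ⊃ 6 = 7
¬r ⊃ (q ⊃ (r ⊃ p)) = 4 ⊃ 7 = 7
(¬(q ≡ q) ≡ (¬p ⊃ ¬r)) ⊃ (¬r ⊃ (q ⊃ (r ⊃ p))) = 1 ⊃ 7 = 7
¬((¬(q ≡ q) ≡ (¬p ⊃ ¬r)) ⊃ (¬r ⊃ (q ⊃ (r ⊃ p)))) = ¬7 = 0

0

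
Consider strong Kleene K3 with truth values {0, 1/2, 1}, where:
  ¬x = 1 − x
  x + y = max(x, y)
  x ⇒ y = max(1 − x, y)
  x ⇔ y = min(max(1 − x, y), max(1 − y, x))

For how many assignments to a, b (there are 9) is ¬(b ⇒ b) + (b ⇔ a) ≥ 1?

2

a = 0, b = 0 ↦ 1  ≥
a = 0, b = 1/2 ↦ 1/2  <
a = 0, b = 1 ↦ 0  <
a = 1/2, b = 0 ↦ 1/2  <
a = 1/2, b = 1/2 ↦ 1/2  <
a = 1/2, b = 1 ↦ 1/2  <
a = 1, b = 0 ↦ 0  <
a = 1, b = 1/2 ↦ 1/2  <
a = 1, b = 1 ↦ 1  ≥
So 2 of the 9 assignments meet the threshold.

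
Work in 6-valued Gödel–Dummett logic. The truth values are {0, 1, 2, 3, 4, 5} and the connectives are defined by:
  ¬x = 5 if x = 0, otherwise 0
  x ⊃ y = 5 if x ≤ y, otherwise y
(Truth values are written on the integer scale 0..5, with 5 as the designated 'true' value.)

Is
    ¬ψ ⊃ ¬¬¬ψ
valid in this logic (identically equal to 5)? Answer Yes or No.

Yes

ψ = 0 ↦ 5
ψ = 1 ↦ 5
ψ = 2 ↦ 5
ψ = 3 ↦ 5
ψ = 4 ↦ 5
ψ = 5 ↦ 5
Every assignment gives a value ≥ 5.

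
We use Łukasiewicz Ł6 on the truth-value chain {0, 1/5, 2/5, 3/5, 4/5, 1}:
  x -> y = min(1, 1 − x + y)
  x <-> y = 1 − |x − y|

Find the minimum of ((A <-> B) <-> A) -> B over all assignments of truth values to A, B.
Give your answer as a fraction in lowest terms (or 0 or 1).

1/5

Take A = 2/5, B = 0:
A <-> B = 2/5 <-> 0 = 3/5
(A <-> B) <-> A = 3/5 <-> 2/5 = 4/5
((A <-> B) <-> A) -> B = 4/5 -> 0 = 1/5
No assignment yields a value below 1/5, so this is the minimum.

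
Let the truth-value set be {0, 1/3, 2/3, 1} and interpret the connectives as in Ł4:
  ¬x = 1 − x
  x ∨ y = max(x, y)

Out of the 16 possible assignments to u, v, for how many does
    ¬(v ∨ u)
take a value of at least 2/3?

u = 0, v = 0 ↦ 1  ≥
u = 0, v = 1/3 ↦ 2/3  ≥
u = 0, v = 2/3 ↦ 1/3  <
u = 0, v = 1 ↦ 0  <
u = 1/3, v = 0 ↦ 2/3  ≥
u = 1/3, v = 1/3 ↦ 2/3  ≥
u = 1/3, v = 2/3 ↦ 1/3  <
u = 1/3, v = 1 ↦ 0  <
u = 2/3, v = 0 ↦ 1/3  <
u = 2/3, v = 1/3 ↦ 1/3  <
u = 2/3, v = 2/3 ↦ 1/3  <
u = 2/3, v = 1 ↦ 0  <
u = 1, v = 0 ↦ 0  <
u = 1, v = 1/3 ↦ 0  <
u = 1, v = 2/3 ↦ 0  <
u = 1, v = 1 ↦ 0  <
So 4 of the 16 assignments meet the threshold.

4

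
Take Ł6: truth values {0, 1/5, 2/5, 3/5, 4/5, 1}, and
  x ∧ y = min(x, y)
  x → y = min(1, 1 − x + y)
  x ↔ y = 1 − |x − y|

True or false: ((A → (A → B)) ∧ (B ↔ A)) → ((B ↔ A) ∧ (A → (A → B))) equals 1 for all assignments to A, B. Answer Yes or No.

Yes

At A = 2/5, B = 3/5, for instance:
A → B = 2/5 → 3/5 = 1
A → (A → B) = 2/5 → 1 = 1
B ↔ A = 3/5 ↔ 2/5 = 4/5
(A → (A → B)) ∧ (B ↔ A) = 1 ∧ 4/5 = 4/5
(B ↔ A) ∧ (A → (A → B)) = 4/5 ∧ 1 = 4/5
((A → (A → B)) ∧ (B ↔ A)) → ((B ↔ A) ∧ (A → (A → B))) = 4/5 → 4/5 = 1
and checking the remaining 35 assignments likewise gives ≥ 1 in every case.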